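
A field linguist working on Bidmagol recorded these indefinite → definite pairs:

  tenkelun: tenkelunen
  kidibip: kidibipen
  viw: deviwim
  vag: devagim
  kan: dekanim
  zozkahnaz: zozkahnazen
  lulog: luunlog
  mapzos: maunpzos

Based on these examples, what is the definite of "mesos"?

vag and lulog both end in -g yet inflect differently (devagim, luunlog), so the final letter is not what conditions the rule; the number of vowels is.
"mesos" has 2 vowels. The stems with 2 vowels (mapzos → maunpzos, lulog → luunlog) insert -un- after the first vowel.
So mesos → meunsos.

meunsos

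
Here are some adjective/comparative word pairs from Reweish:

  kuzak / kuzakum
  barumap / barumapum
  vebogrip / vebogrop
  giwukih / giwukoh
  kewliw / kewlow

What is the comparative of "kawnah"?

"kawnah" has last vowel 'a'. The stems whose last vowel is 'a' (kuzak → kuzakum, barumap → barumapum) add -um.
So kawnah → kawnahum.

kawnahum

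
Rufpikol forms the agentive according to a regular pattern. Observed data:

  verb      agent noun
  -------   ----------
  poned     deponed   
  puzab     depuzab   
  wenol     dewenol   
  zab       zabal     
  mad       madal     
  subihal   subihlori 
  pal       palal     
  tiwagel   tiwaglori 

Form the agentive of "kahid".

dekahid

pal and wenol both end in -l yet inflect differently (palal, dewenol), so the final letter is not what conditions the rule; the number of vowels is.
"kahid" has 2 vowels. The stems with 2 vowels (wenol → dewenol, puzab → depuzab, poned → deponed) add the prefix de-.
The other patterns: stems with 1 vowel add -al; stems with 3 vowels delete the last vowel and add -ori.
So kahid → dekahid.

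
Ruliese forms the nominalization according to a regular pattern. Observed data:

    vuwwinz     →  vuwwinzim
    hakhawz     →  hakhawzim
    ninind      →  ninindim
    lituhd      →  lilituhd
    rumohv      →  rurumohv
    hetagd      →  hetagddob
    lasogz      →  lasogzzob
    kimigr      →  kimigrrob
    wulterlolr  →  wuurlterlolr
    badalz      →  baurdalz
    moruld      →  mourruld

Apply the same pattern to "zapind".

zapindim

"zapind" has second-to-last letter 'n'. The stems whose second-to-last letter is 'n' (vuwwinz → vuwwinzim, ninind → ninindim) add -im.
So zapind → zapindim.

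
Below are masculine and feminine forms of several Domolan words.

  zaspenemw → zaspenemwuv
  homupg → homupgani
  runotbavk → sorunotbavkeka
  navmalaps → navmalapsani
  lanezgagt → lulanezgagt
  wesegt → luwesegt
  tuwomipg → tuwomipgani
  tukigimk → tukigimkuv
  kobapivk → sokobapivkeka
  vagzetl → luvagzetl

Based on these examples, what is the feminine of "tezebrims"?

tezebrimsuv

"tezebrims" has second-to-last letter 'm'. The stems whose second-to-last letter is 'm' (zaspenemw → zaspenemwuv, tukigimk → tukigimkuv) add -uv.
The other patterns: stems whose second-to-last letter is 'v' add so- … -eka around the stem; stems whose second-to-last letter is 'p' add -ani; stems whose second-to-last letter is 'g' or 't' add the prefix lu-.
So tezebrims → tezebrimsuv.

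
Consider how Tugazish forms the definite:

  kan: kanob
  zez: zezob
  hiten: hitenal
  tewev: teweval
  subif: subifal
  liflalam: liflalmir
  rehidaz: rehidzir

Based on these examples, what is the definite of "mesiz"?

mesizal

kan and hiten both end in -n yet inflect differently (kanob, hitenal), so the final letter is not what conditions the rule; the number of vowels is.
"mesiz" has 2 vowels. The stems with 2 vowels (hiten → hitenal, tewev → teweval, subif → subifal) add -al.
So mesiz → mesizal.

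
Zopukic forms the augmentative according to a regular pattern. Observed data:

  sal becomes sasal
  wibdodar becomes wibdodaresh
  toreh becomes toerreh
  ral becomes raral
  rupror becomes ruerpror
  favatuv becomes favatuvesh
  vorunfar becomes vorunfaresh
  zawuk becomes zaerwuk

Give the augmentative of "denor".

deernor

rupror and vorunfar both end in -r yet inflect differently (ruerpror, vorunfaresh), so the final letter is not what conditions the rule; the number of vowels is.
"denor" has 2 vowels. The stems with 2 vowels (rupror → ruerpror, zawuk → zaerwuk, toreh → toerreh) insert -er- after the first vowel.
The other patterns: stems with 1 vowel repeat the first consonant+vowel as a prefix; stems with 3 vowels add -esh.
So denor → deernor.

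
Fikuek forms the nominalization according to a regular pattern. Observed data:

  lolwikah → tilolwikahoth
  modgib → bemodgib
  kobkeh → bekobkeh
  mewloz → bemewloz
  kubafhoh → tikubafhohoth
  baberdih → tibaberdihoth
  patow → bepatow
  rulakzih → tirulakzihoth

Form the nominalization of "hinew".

"hinew" has 2 vowels. The stems with 2 vowels (mewloz → bemewloz, kobkeh → bekobkeh, patow → bepatow) add the prefix be-.
The other pattern: stems with 3 vowels add ti- … -oth around the stem.
So hinew → behinew.

behinew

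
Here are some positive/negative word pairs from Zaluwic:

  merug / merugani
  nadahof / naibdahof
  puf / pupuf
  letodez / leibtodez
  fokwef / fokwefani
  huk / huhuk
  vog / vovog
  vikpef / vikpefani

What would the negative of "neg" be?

vog and merug both end in -g yet inflect differently (vovog, merugani), so the final letter is not what conditions the rule; the number of vowels is.
"neg" has 1 vowel. The stems with 1 vowel (vog → vovog, huk → huhuk, puf → pupuf) repeat the first consonant+vowel as a prefix.
The other patterns: stems with 2 vowels add -ani; stems with 3 vowels insert -ib- after the first vowel.
So neg → neneg.

neneg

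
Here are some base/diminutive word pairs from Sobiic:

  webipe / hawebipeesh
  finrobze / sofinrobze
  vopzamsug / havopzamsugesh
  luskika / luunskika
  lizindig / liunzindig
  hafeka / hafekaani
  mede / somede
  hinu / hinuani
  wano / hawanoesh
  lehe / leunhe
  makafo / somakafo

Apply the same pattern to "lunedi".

finrobze and lehe both end in -e yet inflect differently (sofinrobze, leunhe), so the final letter is not what conditions the rule; the first letter is.
"lunedi" begins with l-. The stems beginning with l- (lehe → leunhe, luskika → luunskika, lizindig → liunzindig) insert -un- after the first vowel.
So lunedi → luunnedi.

luunnedi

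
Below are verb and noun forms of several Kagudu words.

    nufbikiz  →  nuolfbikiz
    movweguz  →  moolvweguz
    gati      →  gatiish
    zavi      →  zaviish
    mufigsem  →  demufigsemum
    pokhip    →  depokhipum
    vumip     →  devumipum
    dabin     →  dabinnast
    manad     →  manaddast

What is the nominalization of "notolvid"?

nufbikiz and gati both have last vowel 'i' yet inflect differently (nuolfbikiz, gatiish), so the last vowel is not what conditions the rule; the final letter is.
"notolvid" ends in -d. The one such stem in the data (manad → manaddast) doubles the final consonant and adds -ast (as does dabin), so the same rule applies.
The other patterns: stems ending in -z insert -ol- after the first vowel; stems ending in -i add -ish; stems ending in -m or -p add de- … -um around the stem.
So notolvid → notolviddast.

notolviddast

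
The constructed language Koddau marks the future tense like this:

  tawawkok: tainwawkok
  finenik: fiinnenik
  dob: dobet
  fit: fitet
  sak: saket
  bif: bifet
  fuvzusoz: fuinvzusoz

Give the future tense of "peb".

"peb" has 1 vowel. The stems with 1 vowel (bif → bifet, dob → dobet, fit → fitet) add -et.
The other pattern: stems with 3 vowels insert -in- after the first vowel.
So peb → pebet.

pebet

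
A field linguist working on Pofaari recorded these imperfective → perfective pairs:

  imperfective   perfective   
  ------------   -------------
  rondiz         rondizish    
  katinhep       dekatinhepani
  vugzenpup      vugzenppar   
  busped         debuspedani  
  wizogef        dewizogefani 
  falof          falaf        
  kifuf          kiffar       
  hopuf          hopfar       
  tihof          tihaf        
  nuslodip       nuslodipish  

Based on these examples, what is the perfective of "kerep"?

dekerepani

wizogef and falof both end in -f yet inflect differently (dewizogefani, falaf), so the final letter is not what conditions the rule; the last vowel is.
"kerep" has last vowel 'e'. The stems whose last vowel is 'e' (wizogef → dewizogefani, busped → debuspedani, katinhep → dekatinhepani) add de- … -ani around the stem.
The other patterns: stems whose last vowel is 'o' change the last vowel to 'a'; stems whose last vowel is 'i' add -ish; stems whose last vowel is 'u' delete the last vowel and add -ar.
So kerep → dekerepani.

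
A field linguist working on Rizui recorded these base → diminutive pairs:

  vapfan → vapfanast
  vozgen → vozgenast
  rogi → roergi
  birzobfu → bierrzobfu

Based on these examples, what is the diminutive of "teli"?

teerli

vapfan and rogi both have 2 vowels yet inflect differently (vapfanast, roergi), so the number of vowels is not what conditions the rule; whether the stem ends in a vowel or a consonant is.
"teli" ends in a vowel. The stems ending in a vowel (rogi → roergi, birzobfu → bierrzobfu) insert -er- after the first vowel.
The other pattern: stems ending in a consonant add -ast.
So teli → teerli.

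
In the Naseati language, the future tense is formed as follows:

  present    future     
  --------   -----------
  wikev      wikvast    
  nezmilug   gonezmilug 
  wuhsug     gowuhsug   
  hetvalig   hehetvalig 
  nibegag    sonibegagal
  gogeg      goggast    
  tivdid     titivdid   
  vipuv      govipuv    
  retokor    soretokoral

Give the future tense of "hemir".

hetvalig and nezmilug both end in -g yet inflect differently (hehetvalig, gonezmilug), so the final letter is not what conditions the rule; the last vowel is.
"hemir" has last vowel 'i'. The stems whose last vowel is 'i' (hetvalig → hehetvalig, tivdid → titivdid) repeat the first consonant+vowel as a prefix.
So hemir → hehemir.

hehemir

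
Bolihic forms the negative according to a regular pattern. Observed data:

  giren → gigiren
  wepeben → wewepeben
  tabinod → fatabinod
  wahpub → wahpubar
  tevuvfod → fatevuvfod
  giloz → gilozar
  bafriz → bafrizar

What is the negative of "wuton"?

giloz and tevuvfod both have last vowel 'o' yet inflect differently (gilozar, fatevuvfod), so the last vowel is not what conditions the rule; the final letter is.
"wuton" ends in -n. The stems ending in -n (giren → gigiren, wepeben → wewepeben) repeat the first consonant+vowel as a prefix.
The other patterns: stems ending in -b or -z add -ar; stems ending in -d add the prefix fa-.
So wuton → wuwuton.

wuwuton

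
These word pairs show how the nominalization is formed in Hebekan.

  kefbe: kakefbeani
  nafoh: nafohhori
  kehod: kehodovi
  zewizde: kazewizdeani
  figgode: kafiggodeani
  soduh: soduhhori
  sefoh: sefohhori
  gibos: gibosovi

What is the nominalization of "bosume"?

kabosumeani

sefoh and kehod both have last vowel 'o' yet inflect differently (sefohhori, kehodovi), so the last vowel is not what conditions the rule; the final letter is.
"bosume" ends in -e. The stems ending in -e (figgode → kafiggodeani, zewizde → kazewizdeani, kefbe → kakefbeani) add ka- … -ani around the stem.
The other patterns: stems ending in -h double the final consonant and add -ori; stems ending in -d or -s add -ovi.
So bosume → kabosumeani.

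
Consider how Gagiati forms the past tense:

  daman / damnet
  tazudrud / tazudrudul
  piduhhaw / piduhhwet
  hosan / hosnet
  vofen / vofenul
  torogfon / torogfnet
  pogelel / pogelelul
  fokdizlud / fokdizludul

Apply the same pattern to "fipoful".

"fipoful" has last vowel 'u'. The stems whose last vowel is 'u' (tazudrud → tazudrudul, fokdizlud → fokdizludul) add -ul.
The other pattern: stems whose last vowel is 'a' or 'o' delete the last vowel and add -et.
So fipoful → fipofulul.

fipofulul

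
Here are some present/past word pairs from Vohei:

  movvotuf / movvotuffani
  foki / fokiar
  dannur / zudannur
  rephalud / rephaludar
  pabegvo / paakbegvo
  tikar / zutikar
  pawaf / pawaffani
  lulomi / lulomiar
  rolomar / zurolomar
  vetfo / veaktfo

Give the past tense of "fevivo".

feakvivo

dannur and movvotuf both have last vowel 'u' yet inflect differently (zudannur, movvotuffani), so the last vowel is not what conditions the rule; the final letter is.
"fevivo" ends in -o. The stems ending in -o (pabegvo → paakbegvo, vetfo → veaktfo) insert -ak- after the first vowel.
So fevivo → feakvivo.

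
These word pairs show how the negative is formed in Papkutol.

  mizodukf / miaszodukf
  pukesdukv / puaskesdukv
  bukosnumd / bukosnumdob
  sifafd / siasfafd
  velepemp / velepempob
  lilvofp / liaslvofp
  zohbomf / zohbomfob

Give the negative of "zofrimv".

bukosnumd and sifafd both end in -d yet inflect differently (bukosnumdob, siasfafd), so the final letter is not what conditions the rule; the second-to-last letter is.
"zofrimv" has second-to-last letter 'm'. The stems whose second-to-last letter is 'm' (velepemp → velepempob, bukosnumd → bukosnumdob, zohbomf → zohbomfob) add -ob.
So zofrimv → zofrimvob.

zofrimvob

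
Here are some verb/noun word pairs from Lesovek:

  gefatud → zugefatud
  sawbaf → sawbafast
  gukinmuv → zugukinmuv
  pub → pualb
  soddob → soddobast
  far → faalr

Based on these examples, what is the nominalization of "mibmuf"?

mibmufast

"mibmuf" has 2 vowels. The stems with 2 vowels (soddob → soddobast, sawbaf → sawbafast) add -ast.
The other patterns: stems with 1 vowel insert -al- after the first vowel; stems with 3 vowels add the prefix zu-.
So mibmuf → mibmufast.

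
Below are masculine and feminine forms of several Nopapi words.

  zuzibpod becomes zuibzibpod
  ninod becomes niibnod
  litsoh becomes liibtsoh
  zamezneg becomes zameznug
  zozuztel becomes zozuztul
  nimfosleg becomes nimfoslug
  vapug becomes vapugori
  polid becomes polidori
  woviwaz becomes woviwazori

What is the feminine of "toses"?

zamezneg and vapug both end in -g yet inflect differently (zameznug, vapugori), so the final letter is not what conditions the rule; the last vowel is.
"toses" has last vowel 'e'. The stems whose last vowel is 'e' (zamezneg → zameznug, zozuztel → zozuztul, nimfosleg → nimfoslug) change the last vowel to 'u'.
The other patterns: stems whose last vowel is 'o' insert -ib- after the first vowel; stems whose last vowel is 'a', 'i' or 'u' add -ori.
So toses → tosus.

tosus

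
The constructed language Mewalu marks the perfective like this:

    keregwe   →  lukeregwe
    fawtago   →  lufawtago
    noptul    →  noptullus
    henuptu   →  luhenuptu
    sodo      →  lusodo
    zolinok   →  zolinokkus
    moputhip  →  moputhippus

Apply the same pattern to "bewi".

fawtago and zolinok both have last vowel 'o' yet inflect differently (lufawtago, zolinokkus), so the last vowel is not what conditions the rule; whether the stem ends in a vowel or a consonant is.
"bewi" ends in a vowel. The stems ending in a vowel (henuptu → luhenuptu, keregwe → lukeregwe, fawtago → lufawtago) add the prefix lu-.
So bewi → lubewi.

lubewi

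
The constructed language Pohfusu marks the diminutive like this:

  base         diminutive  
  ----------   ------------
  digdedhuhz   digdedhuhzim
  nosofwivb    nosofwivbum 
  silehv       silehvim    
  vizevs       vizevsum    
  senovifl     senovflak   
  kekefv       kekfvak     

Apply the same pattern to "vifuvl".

vifuvlum

"vifuvl" has second-to-last letter 'v'. The stems whose second-to-last letter is 'v' (vizevs → vizevsum, nosofwivb → nosofwivbum) add -um.
So vifuvl → vifuvlum.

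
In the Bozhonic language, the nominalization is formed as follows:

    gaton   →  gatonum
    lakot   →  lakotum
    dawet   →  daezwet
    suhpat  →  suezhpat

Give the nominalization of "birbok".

birbokum

lakot and dawet both end in -t yet inflect differently (lakotum, daezwet), so the final letter is not what conditions the rule; the last vowel is.
"birbok" has last vowel 'o'. The stems whose last vowel is 'o' (gaton → gatonum, lakot → lakotum) add -um.
So birbok → birbokum.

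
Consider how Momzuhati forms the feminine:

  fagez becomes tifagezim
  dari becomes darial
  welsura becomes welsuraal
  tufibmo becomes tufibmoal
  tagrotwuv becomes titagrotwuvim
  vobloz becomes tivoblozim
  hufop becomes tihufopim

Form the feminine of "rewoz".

tirewozim

hufop and tufibmo both have last vowel 'o' yet inflect differently (tihufopim, tufibmoal), so the last vowel is not what conditions the rule; whether the stem ends in a vowel or a consonant is.
"rewoz" ends in a consonant. The stems ending in a consonant (fagez → tifagezim, tagrotwuv → titagrotwuvim, hufop → tihufopim) add ti- … -im around the stem.
The other pattern: stems ending in a vowel add -al.
So rewoz → tirewozim.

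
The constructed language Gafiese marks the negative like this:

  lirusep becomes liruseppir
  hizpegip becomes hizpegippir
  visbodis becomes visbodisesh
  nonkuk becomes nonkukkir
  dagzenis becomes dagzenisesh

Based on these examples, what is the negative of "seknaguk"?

seknagukkir

dagzenis and hizpegip both have last vowel 'i' yet inflect differently (dagzenisesh, hizpegippir), so the last vowel is not what conditions the rule; the final letter is.
"seknaguk" ends in -k. The one such stem in the data (nonkuk → nonkukkir) doubles the final consonant and adds -ir (as do hizpegip, lirusep), so the same rule applies.
The other pattern: stems ending in -s add -esh.
So seknaguk → seknagukkir.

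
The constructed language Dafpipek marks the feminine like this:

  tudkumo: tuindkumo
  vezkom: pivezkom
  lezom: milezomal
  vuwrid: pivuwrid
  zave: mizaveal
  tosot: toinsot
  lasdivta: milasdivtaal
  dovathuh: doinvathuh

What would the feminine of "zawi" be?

lezom and vezkom both end in -m yet inflect differently (milezomal, pivezkom), so the final letter is not what conditions the rule; the first letter is.
"zawi" begins with z-. The one such stem in the data (zave → mizaveal) adds mi- … -al around the stem, so the same rule applies.
So zawi → mizawial.

mizawial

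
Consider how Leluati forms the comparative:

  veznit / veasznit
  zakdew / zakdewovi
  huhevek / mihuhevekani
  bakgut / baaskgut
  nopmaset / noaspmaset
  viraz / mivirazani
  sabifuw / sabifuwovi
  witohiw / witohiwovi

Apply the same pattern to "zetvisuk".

"zetvisuk" ends in -k. The one such stem in the data (huhevek → mihuhevekani) adds mi- … -ani around the stem, so the same rule applies.
So zetvisuk → mizetvisukani.

mizetvisukani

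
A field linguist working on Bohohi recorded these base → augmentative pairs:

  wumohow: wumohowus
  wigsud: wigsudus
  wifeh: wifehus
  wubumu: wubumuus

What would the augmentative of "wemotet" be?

Every pair shown (wumohow → wumohowus, wigsud → wigsudus, wifeh → wifehus, …) follows the same rule: add -us.
So wemotet → wemotetus.

wemotetus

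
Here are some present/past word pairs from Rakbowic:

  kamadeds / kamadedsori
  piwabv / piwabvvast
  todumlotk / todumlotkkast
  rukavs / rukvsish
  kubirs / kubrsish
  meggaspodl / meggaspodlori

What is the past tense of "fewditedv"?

fewditedvori

kamadeds and rukavs both end in -s yet inflect differently (kamadedsori, rukvsish), so the final letter is not what conditions the rule; the second-to-last letter is.
"fewditedv" has second-to-last letter 'd'. The stems whose second-to-last letter is 'd' (kamadeds → kamadedsori, meggaspodl → meggaspodlori) add -ori.
The other patterns: stems whose second-to-last letter is 'b' or 't' double the final consonant and add -ast; stems whose second-to-last letter is 'r' or 'v' delete the last vowel and add -ish.
So fewditedv → fewditedvori.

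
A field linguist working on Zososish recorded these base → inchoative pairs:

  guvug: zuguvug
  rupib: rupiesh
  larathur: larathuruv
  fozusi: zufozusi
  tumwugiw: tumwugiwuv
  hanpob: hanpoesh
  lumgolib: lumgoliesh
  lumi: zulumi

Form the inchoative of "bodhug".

zubodhug

"bodhug" ends in -g. The one such stem in the data (guvug → zuguvug) adds the prefix zu-, so the same rule applies.
So bodhug → zubodhug.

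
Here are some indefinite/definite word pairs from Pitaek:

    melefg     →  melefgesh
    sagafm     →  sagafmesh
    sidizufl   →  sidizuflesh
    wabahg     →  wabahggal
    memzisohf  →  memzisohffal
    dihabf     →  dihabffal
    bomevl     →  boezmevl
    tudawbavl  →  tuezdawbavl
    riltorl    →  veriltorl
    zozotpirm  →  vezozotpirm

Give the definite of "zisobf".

zisobffal

melefg and wabahg both end in -g yet inflect differently (melefgesh, wabahggal), so the final letter is not what conditions the rule; the second-to-last letter is.
"zisobf" has second-to-last letter 'b'. The one such stem in the data (dihabf → dihabffal) doubles the final consonant and adds -al (as do wabahg, memzisohf), so the same rule applies.
The other patterns: stems whose second-to-last letter is 'f' add -esh; stems whose second-to-last letter is 'v' insert -ez- after the first vowel; stems whose second-to-last letter is 'r' add the prefix ve-.
So zisobf → zisobffal.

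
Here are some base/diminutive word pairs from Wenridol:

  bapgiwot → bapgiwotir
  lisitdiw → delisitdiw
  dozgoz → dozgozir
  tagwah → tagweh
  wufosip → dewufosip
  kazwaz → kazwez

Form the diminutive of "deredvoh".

deredvohir

"deredvoh" has last vowel 'o'. The stems whose last vowel is 'o' (bapgiwot → bapgiwotir, dozgoz → dozgozir) add -ir.
So deredvoh → deredvohir.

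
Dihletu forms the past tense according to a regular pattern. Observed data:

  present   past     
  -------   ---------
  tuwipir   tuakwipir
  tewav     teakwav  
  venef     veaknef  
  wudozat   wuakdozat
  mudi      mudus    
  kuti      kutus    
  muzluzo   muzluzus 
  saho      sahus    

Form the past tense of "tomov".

tuwipir and mudi both have last vowel 'i' yet inflect differently (tuakwipir, mudus), so the last vowel is not what conditions the rule; whether the stem ends in a vowel or a consonant is.
"tomov" ends in a consonant. The stems ending in a consonant (tuwipir → tuakwipir, tewav → teakwav, venef → veaknef) insert -ak- after the first vowel.
The other pattern: stems ending in a vowel drop the final letter and add -us.
So tomov → toakmov.

toakmov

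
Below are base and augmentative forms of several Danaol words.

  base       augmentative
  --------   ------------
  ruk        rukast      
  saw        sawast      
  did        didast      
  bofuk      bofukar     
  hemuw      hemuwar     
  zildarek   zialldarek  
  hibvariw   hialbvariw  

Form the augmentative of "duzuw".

duzuwar

ruk and bofuk both end in -k yet inflect differently (rukast, bofukar), so the final letter is not what conditions the rule; the number of vowels is.
"duzuw" has 2 vowels. The stems with 2 vowels (bofuk → bofukar, hemuw → hemuwar) add -ar.
So duzuw → duzuwar.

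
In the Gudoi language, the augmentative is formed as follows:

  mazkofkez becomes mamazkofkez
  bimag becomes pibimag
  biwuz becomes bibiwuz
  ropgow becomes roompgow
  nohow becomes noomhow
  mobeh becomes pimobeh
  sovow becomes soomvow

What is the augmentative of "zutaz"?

zuzutaz

mazkofkez and mobeh both have last vowel 'e' yet inflect differently (mamazkofkez, pimobeh), so the last vowel is not what conditions the rule; the final letter is.
"zutaz" ends in -z. The stems ending in -z (biwuz → bibiwuz, mazkofkez → mamazkofkez) repeat the first consonant+vowel as a prefix.
So zutaz → zuzutaz.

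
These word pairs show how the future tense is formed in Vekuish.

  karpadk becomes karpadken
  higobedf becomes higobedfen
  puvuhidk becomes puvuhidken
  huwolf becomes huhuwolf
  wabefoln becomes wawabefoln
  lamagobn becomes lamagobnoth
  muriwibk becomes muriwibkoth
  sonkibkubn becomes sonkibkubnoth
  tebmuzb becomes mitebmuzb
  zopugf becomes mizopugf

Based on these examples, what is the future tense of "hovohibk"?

higobedf and huwolf both end in -f yet inflect differently (higobedfen, huhuwolf), so the final letter is not what conditions the rule; the second-to-last letter is.
"hovohibk" has second-to-last letter 'b'. The stems whose second-to-last letter is 'b' (lamagobn → lamagobnoth, muriwibk → muriwibkoth, sonkibkubn → sonkibkubnoth) add -oth.
The other patterns: stems whose second-to-last letter is 'd' add -en; stems whose second-to-last letter is 'l' repeat the first consonant+vowel as a prefix; stems whose second-to-last letter is 'g' or 'z' add the prefix mi-.
So hovohibk → hovohibkoth.

hovohibkoth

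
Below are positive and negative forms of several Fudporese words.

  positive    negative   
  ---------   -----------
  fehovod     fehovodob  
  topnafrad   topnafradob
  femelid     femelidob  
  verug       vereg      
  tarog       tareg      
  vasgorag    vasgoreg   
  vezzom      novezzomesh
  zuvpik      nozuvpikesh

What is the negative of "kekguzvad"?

"kekguzvad" ends in -d. The stems ending in -d (fehovod → fehovodob, topnafrad → topnafradob, femelid → femelidob) add -ob.
So kekguzvad → kekguzvadob.

kekguzvadob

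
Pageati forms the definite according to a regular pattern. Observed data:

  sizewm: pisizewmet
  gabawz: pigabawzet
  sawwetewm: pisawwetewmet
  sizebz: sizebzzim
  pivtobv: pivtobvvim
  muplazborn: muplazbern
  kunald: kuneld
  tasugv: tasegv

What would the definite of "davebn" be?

davebnnim

gabawz and sizebz both end in -z yet inflect differently (pigabawzet, sizebzzim), so the final letter is not what conditions the rule; the second-to-last letter is.
"davebn" has second-to-last letter 'b'. The stems whose second-to-last letter is 'b' (sizebz → sizebzzim, pivtobv → pivtobvvim) double the final consonant and add -im.
The other patterns: stems whose second-to-last letter is 'w' add pi- … -et around the stem; stems whose second-to-last letter is 'g', 'l' or 'r' change the last vowel to 'e'.
So davebn → davebnnim.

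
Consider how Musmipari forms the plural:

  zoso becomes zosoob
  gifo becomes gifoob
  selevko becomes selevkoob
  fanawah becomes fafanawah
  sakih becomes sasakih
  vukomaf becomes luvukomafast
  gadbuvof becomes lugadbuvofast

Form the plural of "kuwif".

lukuwifast

fanawah and vukomaf both have last vowel 'a' yet inflect differently (fafanawah, luvukomafast), so the last vowel is not what conditions the rule; the final letter is.
"kuwif" ends in -f. The stems ending in -f (vukomaf → luvukomafast, gadbuvof → lugadbuvofast) add lu- … -ast around the stem.
The other patterns: stems ending in -o add -ob; stems ending in -h repeat the first consonant+vowel as a prefix.
So kuwif → lukuwifast.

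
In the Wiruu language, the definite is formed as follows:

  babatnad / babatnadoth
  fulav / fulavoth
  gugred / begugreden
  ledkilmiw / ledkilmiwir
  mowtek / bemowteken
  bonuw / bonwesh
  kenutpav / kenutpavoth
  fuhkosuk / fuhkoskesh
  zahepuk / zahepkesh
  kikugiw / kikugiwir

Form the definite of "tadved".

"tadved" has last vowel 'e'. The stems whose last vowel is 'e' (mowtek → bemowteken, gugred → begugreden) add be- … -en around the stem.
The other patterns: stems whose last vowel is 'u' delete the last vowel and add -esh; stems whose last vowel is 'a' add -oth; stems whose last vowel is 'i' add -ir.
So tadved → betadveden.

betadveden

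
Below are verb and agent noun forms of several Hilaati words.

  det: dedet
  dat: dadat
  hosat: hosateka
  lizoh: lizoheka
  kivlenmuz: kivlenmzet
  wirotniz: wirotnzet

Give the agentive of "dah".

det and hosat both end in -t yet inflect differently (dedet, hosateka), so the final letter is not what conditions the rule; the number of vowels is.
"dah" has 1 vowel. The stems with 1 vowel (det → dedet, dat → dadat) repeat the first consonant+vowel as a prefix.
The other patterns: stems with 2 vowels add -eka; stems with 3 vowels delete the last vowel and add -et.
So dah → dadah.

dadah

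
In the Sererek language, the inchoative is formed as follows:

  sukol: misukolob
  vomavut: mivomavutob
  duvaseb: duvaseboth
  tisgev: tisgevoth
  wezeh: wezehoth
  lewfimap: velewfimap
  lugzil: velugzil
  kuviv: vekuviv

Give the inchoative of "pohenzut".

sukol and lugzil both end in -l yet inflect differently (misukolob, velugzil), so the final letter is not what conditions the rule; the last vowel is.
"pohenzut" has last vowel 'u'. The one such stem in the data (vomavut → mivomavutob) adds mi- … -ob around the stem, so the same rule applies.
The other patterns: stems whose last vowel is 'e' add -oth; stems whose last vowel is 'a' or 'i' add the prefix ve-.
So pohenzut → mipohenzutob.

mipohenzutob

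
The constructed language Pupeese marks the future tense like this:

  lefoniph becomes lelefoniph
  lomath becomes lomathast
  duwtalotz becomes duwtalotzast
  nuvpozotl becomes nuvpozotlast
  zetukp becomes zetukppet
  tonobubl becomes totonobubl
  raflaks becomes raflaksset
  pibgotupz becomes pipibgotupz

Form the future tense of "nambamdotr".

duwtalotz and pibgotupz both end in -z yet inflect differently (duwtalotzast, pipibgotupz), so the final letter is not what conditions the rule; the second-to-last letter is.
"nambamdotr" has second-to-last letter 't'. The stems whose second-to-last letter is 't' (lomath → lomathast, nuvpozotl → nuvpozotlast, duwtalotz → duwtalotzast) add -ast.
The other patterns: stems whose second-to-last letter is 'k' double the final consonant and add -et; stems whose second-to-last letter is 'b' or 'p' repeat the first consonant+vowel as a prefix.
So nambamdotr → nambamdotrast.

nambamdotrast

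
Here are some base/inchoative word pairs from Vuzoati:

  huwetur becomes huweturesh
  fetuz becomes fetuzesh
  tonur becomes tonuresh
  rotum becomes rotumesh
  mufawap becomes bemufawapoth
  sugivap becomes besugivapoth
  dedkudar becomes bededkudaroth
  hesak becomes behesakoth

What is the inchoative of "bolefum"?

"bolefum" has last vowel 'u'. The stems whose last vowel is 'u' (huwetur → huweturesh, fetuz → fetuzesh, tonur → tonuresh) add -esh.
The other pattern: stems whose last vowel is 'a' add be- … -oth around the stem.
So bolefum → bolefumesh.

bolefumesh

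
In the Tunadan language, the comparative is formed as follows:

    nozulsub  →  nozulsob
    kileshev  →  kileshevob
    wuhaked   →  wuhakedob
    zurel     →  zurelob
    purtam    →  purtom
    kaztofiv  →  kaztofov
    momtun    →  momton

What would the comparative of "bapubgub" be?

kileshev and kaztofiv both end in -v yet inflect differently (kileshevob, kaztofov), so the final letter is not what conditions the rule; the last vowel is.
"bapubgub" has last vowel 'u'. The stems whose last vowel is 'u' (nozulsub → nozulsob, momtun → momton) change the last vowel to 'o'.
So bapubgub → bapubgob.

bapubgob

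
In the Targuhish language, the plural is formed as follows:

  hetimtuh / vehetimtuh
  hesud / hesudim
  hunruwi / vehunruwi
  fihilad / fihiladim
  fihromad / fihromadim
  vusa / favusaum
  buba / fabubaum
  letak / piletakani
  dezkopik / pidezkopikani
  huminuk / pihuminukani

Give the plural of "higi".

hetimtuh and huminuk both have last vowel 'u' yet inflect differently (vehetimtuh, pihuminukani), so the last vowel is not what conditions the rule; the final letter is.
"higi" ends in -i. The one such stem in the data (hunruwi → vehunruwi) adds the prefix ve-, so the same rule applies.
So higi → vehigi.

vehigi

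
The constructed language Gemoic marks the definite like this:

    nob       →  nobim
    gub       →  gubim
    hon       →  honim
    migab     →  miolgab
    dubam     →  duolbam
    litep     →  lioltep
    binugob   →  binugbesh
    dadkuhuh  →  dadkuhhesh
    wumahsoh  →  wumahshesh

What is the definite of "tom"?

tomim

nob and migab both end in -b yet inflect differently (nobim, miolgab), so the final letter is not what conditions the rule; the number of vowels is.
"tom" has 1 vowel. The stems with 1 vowel (nob → nobim, gub → gubim, hon → honim) add -im.
The other patterns: stems with 2 vowels insert -ol- after the first vowel; stems with 3 vowels delete the last vowel and add -esh.
So tom → tomim.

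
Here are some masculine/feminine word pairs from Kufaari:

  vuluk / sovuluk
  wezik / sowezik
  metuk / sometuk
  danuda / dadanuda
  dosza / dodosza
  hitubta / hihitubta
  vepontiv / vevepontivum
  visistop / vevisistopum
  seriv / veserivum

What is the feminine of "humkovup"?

vehumkovupum

"humkovup" ends in -p. The one such stem in the data (visistop → vevisistopum) adds ve- … -um around the stem, so the same rule applies.
The other patterns: stems ending in -k add the prefix so-; stems ending in -a repeat the first consonant+vowel as a prefix.
So humkovup → vehumkovupum.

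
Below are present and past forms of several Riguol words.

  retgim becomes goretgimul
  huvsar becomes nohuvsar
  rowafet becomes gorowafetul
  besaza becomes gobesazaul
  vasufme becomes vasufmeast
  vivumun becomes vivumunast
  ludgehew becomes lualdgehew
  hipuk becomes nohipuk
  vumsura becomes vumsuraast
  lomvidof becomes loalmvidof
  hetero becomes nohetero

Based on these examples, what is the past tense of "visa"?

visaast

vumsura and besaza both end in -a yet inflect differently (vumsuraast, gobesazaul), so the final letter is not what conditions the rule; the first letter is.
"visa" begins with v-. The stems beginning with v- (vumsura → vumsuraast, vasufme → vasufmeast, vivumun → vivumunast) add -ast.
So visa → visaast.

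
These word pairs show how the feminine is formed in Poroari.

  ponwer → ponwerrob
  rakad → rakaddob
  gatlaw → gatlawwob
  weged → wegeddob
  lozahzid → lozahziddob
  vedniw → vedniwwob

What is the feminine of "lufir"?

Every pair shown (ponwer → ponwerrob, rakad → rakaddob, gatlaw → gatlawwob, …) follows the same rule: double the final consonant and add -ob.
So lufir → lufirrob.

lufirrob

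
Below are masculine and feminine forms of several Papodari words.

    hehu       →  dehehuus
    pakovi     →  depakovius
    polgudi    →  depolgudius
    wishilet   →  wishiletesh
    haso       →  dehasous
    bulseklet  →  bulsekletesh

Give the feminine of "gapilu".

degapiluus

pakovi and wishilet both have 3 vowels yet inflect differently (depakovius, wishiletesh), so the number of vowels is not what conditions the rule; whether the stem ends in a vowel or a consonant is.
"gapilu" ends in a vowel. The stems ending in a vowel (hehu → dehehuus, pakovi → depakovius, haso → dehasous) add de- … -us around the stem.
The other pattern: stems ending in a consonant add -esh.
So gapilu → degapiluus.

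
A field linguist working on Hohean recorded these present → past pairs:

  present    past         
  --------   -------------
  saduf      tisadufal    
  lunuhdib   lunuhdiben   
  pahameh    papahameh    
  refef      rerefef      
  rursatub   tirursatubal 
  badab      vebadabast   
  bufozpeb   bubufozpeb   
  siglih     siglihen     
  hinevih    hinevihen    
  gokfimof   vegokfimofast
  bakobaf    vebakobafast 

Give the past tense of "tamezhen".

hinevih and pahameh both end in -h yet inflect differently (hinevihen, papahameh), so the final letter is not what conditions the rule; the last vowel is.
"tamezhen" has last vowel 'e'. The stems whose last vowel is 'e' (pahameh → papahameh, bufozpeb → bubufozpeb, refef → rerefef) repeat the first consonant+vowel as a prefix.
So tamezhen → tatamezhen.

tatamezhen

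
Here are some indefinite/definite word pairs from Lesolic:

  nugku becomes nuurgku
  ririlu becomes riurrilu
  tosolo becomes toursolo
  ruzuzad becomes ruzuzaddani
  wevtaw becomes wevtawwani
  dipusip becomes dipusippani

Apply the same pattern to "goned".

"goned" ends in a consonant. The stems ending in a consonant (ruzuzad → ruzuzaddani, wevtaw → wevtawwani, dipusip → dipusippani) double the final consonant and add -ani.
So goned → goneddani.

goneddani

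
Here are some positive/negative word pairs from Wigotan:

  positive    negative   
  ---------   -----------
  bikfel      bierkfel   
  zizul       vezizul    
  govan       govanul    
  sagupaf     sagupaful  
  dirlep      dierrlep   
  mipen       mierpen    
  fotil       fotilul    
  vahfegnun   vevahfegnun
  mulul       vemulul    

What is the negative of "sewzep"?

mulul and bikfel both end in -l yet inflect differently (vemulul, bierkfel), so the final letter is not what conditions the rule; the last vowel is.
"sewzep" has last vowel 'e'. The stems whose last vowel is 'e' (bikfel → bierkfel, mipen → mierpen, dirlep → dierrlep) insert -er- after the first vowel.
The other patterns: stems whose last vowel is 'u' add the prefix ve-; stems whose last vowel is 'a' or 'i' add -ul.
So sewzep → seerwzep.

seerwzep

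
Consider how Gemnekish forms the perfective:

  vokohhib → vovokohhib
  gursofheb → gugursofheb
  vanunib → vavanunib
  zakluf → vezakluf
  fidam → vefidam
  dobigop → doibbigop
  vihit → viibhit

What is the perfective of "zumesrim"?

vezumesrim

vokohhib and vihit both have last vowel 'i' yet inflect differently (vovokohhib, viibhit), so the last vowel is not what conditions the rule; the final letter is.
"zumesrim" ends in -m. The one such stem in the data (fidam → vefidam) adds the prefix ve-, so the same rule applies.
So zumesrim → vezumesrim.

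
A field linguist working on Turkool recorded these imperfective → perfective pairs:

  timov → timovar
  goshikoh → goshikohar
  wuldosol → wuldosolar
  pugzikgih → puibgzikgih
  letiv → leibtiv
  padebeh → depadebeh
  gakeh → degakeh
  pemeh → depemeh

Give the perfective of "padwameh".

"padwameh" has last vowel 'e'. The stems whose last vowel is 'e' (padebeh → depadebeh, gakeh → degakeh, pemeh → depemeh) add the prefix de-.
So padwameh → depadwameh.

depadwameh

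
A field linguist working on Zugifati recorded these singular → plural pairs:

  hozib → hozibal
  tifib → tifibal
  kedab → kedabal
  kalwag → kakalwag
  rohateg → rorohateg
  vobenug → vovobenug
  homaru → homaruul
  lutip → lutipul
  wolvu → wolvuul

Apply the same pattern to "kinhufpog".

kikinhufpog

kedab and kalwag both have last vowel 'a' yet inflect differently (kedabal, kakalwag), so the last vowel is not what conditions the rule; the final letter is.
"kinhufpog" ends in -g. The stems ending in -g (kalwag → kakalwag, rohateg → rorohateg, vobenug → vovobenug) repeat the first consonant+vowel as a prefix.
So kinhufpog → kikinhufpog.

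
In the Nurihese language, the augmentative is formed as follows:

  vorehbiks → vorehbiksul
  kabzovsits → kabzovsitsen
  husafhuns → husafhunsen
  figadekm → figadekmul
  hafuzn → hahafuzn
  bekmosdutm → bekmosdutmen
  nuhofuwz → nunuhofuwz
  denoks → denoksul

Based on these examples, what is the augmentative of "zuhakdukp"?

zuhakdukpul

"zuhakdukp" has second-to-last letter 'k'. The stems whose second-to-last letter is 'k' (denoks → denoksul, vorehbiks → vorehbiksul, figadekm → figadekmul) add -ul.
The other patterns: stems whose second-to-last letter is 'w' or 'z' repeat the first consonant+vowel as a prefix; stems whose second-to-last letter is 'n' or 't' add -en.
So zuhakdukp → zuhakdukpul.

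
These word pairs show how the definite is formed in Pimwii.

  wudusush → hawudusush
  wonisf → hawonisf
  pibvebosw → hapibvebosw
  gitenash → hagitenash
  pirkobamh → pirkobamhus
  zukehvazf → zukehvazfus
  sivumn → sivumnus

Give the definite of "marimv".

marimvus

wudusush and pirkobamh both end in -h yet inflect differently (hawudusush, pirkobamhus), so the final letter is not what conditions the rule; the second-to-last letter is.
"marimv" has second-to-last letter 'm'. The stems whose second-to-last letter is 'm' (pirkobamh → pirkobamhus, sivumn → sivumnus) add -us.
The other pattern: stems whose second-to-last letter is 's' add the prefix ha-.
So marimv → marimvus.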